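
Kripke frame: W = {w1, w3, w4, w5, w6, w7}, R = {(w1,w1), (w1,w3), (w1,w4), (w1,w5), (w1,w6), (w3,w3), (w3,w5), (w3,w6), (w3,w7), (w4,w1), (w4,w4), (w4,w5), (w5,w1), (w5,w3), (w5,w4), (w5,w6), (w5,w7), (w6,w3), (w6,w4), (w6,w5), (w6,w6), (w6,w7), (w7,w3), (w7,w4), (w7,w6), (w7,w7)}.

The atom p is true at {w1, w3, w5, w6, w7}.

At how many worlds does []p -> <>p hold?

6

w1: []p is F, <>p is T. ✓
w3: []p is T, <>p is T. ✓
w4: []p is F, <>p is T. ✓
w5: []p is F, <>p is T. ✓
w6: []p is F, <>p is T. ✓
w7: []p is F, <>p is T. ✓
Satisfying worlds: {w1, w3, w4, w5, w6, w7}.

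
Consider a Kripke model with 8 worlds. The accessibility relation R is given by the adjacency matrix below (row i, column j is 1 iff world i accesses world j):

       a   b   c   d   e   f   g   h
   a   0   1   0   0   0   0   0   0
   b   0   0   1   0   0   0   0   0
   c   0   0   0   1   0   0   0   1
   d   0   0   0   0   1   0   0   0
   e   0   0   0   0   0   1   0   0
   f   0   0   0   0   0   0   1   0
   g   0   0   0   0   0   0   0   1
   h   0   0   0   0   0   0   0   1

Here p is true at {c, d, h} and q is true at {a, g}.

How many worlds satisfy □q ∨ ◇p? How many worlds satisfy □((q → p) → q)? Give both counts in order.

5 and 1

For □q ∨ ◇p:
a: □q is F, ◇p is F. ✗
b: □q is F, ◇p is T. ✓
c: □q is F, ◇p is T. ✓
d: □q is F, ◇p is F. ✗
e: □q is F, ◇p is F. ✗
f: □q is T, ◇p is F. ✓
g: □q is F, ◇p is T. ✓
h: □q is F, ◇p is T. ✓
— 5 worlds.
For □((q → p) → q):
a: successors {b}; (q → p) → q there: b:F. ✗
b: successors {c}; (q → p) → q there: c:F. ✗
c: successors {d, h}; (q → p) → q there: d:F, h:F. ✗
d: successors {e}; (q → p) → q there: e:F. ✗
e: successors {f}; (q → p) → q there: f:F. ✗
f: successors {g}; (q → p) → q there: g:T. ✓
g: successors {h}; (q → p) → q there: h:F. ✗
h: successors {h}; (q → p) → q there: h:F. ✗
— 1 world.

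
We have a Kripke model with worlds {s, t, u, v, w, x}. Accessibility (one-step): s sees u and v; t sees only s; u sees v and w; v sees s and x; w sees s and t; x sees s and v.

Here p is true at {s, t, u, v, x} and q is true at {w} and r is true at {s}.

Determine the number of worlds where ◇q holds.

1

s: successors {u, v}; q there: u:F, v:F. ✗
t: successors {s}; q there: s:F. ✗
u: successors {v, w}; q there: v:F, w:T. ✓
v: successors {s, x}; q there: s:F, x:F. ✗
w: successors {s, t}; q there: s:F, t:F. ✗
x: successors {s, v}; q there: s:F, v:F. ✗
Satisfying worlds: {u}.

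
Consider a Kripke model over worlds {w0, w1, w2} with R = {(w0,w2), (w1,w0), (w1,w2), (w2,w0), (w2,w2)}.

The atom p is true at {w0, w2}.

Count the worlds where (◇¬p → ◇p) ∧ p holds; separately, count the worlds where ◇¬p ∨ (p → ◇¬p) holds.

2 and 1

For (◇¬p → ◇p) ∧ p:
w0: ◇¬p → ◇p is T, p is T. ✓
w1: ◇¬p → ◇p is T, p is F. ✗
w2: ◇¬p → ◇p is T, p is T. ✓
— 2 worlds.
For ◇¬p ∨ (p → ◇¬p):
w0: ◇¬p is F, p → ◇¬p is F. ✗
w1: ◇¬p is F, p → ◇¬p is T. ✓
w2: ◇¬p is F, p → ◇¬p is F. ✗
— 1 world.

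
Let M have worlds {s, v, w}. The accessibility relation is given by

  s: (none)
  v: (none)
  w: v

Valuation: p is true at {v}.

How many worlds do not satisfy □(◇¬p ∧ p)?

1

s: no successors, so □(◇¬p ∧ p) holds vacuously. ✓
v: no successors, so □(◇¬p ∧ p) holds vacuously. ✓
w: successors {v}; ◇¬p ∧ p there: v:F. ✗
Satisfying worlds: {s, v}.
So □(◇¬p ∧ p) fails at the other 1 world.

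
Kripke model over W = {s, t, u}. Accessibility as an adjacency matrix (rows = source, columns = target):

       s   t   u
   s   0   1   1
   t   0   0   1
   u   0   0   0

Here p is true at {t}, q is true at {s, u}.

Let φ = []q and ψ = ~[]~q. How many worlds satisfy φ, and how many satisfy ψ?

For []q:
s: successors {t, u}; q there: t:F, u:T. ✗
t: successors {u}; q there: u:T. ✓
u: no successors, so []q holds vacuously. ✓
— 2 worlds.
For ~[]~q:
s: []~q is F. ✓
t: []~q is F. ✓
u: []~q is T. ✗
— 2 worlds.

2 and 2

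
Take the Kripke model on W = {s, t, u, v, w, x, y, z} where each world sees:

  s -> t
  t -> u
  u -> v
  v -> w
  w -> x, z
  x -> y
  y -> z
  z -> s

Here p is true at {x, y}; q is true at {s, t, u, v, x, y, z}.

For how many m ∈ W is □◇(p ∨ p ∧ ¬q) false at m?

7

s: successors {t}; ◇(p ∨ p ∧ ¬q) there: t:F. ✗
t: successors {u}; ◇(p ∨ p ∧ ¬q) there: u:F. ✗
u: successors {v}; ◇(p ∨ p ∧ ¬q) there: v:F. ✗
v: successors {w}; ◇(p ∨ p ∧ ¬q) there: w:T. ✓
w: successors {x, z}; ◇(p ∨ p ∧ ¬q) there: x:T, z:F. ✗
x: successors {y}; ◇(p ∨ p ∧ ¬q) there: y:F. ✗
y: successors {z}; ◇(p ∨ p ∧ ¬q) there: z:F. ✗
z: successors {s}; ◇(p ∨ p ∧ ¬q) there: s:F. ✗
Satisfying worlds: {v}.
So □◇(p ∨ p ∧ ¬q) fails at the other 7 worlds.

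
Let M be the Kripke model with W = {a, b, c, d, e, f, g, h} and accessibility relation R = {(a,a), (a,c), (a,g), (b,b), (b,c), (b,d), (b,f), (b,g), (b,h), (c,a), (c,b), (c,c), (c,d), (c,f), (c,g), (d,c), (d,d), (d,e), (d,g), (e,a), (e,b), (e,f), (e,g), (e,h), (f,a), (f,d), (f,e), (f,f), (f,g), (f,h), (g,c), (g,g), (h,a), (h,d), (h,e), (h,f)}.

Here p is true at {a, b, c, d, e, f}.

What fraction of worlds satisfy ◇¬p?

7/8

a: successors {a, c, g}; ¬p there: a:F, c:F, g:T. ✓
b: successors {b, c, d, f, g, h}; ¬p there: b:F, c:F, d:F, f:F, g:T, h:T. ✓
c: successors {a, b, c, d, f, g}; ¬p there: a:F, b:F, c:F, d:F, f:F, g:T. ✓
d: successors {c, d, e, g}; ¬p there: c:F, d:F, e:F, g:T. ✓
e: successors {a, b, f, g, h}; ¬p there: a:F, b:F, f:F, g:T, h:T. ✓
f: successors {a, d, e, f, g, h}; ¬p there: a:F, d:F, e:F, f:F, g:T, h:T. ✓
g: successors {c, g}; ¬p there: c:F, g:T. ✓
h: successors {a, d, e, f}; ¬p there: a:F, d:F, e:F, f:F. ✗
That's 7 of 8 worlds, so 7/8.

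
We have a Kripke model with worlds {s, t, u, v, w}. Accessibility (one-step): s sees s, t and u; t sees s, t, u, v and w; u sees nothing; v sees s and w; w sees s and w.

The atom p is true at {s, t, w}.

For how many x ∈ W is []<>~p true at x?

1

s: successors {s, t, u}; <>~p there: s:T, t:T, u:F. ✗
t: successors {s, t, u, v, w}; <>~p there: s:T, t:T, u:F, v:F, w:F. ✗
u: no successors, so []<>~p holds vacuously. ✓
v: successors {s, w}; <>~p there: s:T, w:F. ✗
w: successors {s, w}; <>~p there: s:T, w:F. ✗
Satisfying worlds: {u}.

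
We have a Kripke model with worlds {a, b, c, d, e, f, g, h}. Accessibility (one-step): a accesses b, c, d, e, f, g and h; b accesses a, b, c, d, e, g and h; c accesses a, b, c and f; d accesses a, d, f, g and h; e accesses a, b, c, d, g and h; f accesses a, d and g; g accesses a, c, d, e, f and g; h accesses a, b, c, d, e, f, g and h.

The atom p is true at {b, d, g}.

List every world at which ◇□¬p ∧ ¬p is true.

∅

a: ◇□¬p is F, ¬p is T. ✗
b: ◇□¬p is F, ¬p is F. ✗
c: ◇□¬p is F, ¬p is T. ✗
d: ◇□¬p is F, ¬p is F. ✗
e: ◇□¬p is F, ¬p is T. ✗
f: ◇□¬p is F, ¬p is T. ✗
g: ◇□¬p is F, ¬p is F. ✗
h: ◇□¬p is F, ¬p is T. ✗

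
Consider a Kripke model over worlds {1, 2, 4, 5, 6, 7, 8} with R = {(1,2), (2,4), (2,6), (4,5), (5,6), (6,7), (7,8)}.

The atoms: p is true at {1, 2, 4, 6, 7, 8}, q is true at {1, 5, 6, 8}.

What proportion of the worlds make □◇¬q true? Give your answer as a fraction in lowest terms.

3/7

1: successors {2}; ◇¬q there: 2:T. ✓
2: successors {4, 6}; ◇¬q there: 4:F, 6:T. ✗
4: successors {5}; ◇¬q there: 5:F. ✗
5: successors {6}; ◇¬q there: 6:T. ✓
6: successors {7}; ◇¬q there: 7:F. ✗
7: successors {8}; ◇¬q there: 8:F. ✗
8: no successors, so □◇¬q holds vacuously. ✓
That's 3 of 7 worlds, so 3/7.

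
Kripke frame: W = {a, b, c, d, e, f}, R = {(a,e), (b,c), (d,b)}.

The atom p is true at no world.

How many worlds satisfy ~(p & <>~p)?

6

a: p & <>~p is F. ✓
b: p & <>~p is F. ✓
c: p & <>~p is F. ✓
d: p & <>~p is F. ✓
e: p & <>~p is F. ✓
f: p & <>~p is F. ✓
Satisfying worlds: {a, b, c, d, e, f}.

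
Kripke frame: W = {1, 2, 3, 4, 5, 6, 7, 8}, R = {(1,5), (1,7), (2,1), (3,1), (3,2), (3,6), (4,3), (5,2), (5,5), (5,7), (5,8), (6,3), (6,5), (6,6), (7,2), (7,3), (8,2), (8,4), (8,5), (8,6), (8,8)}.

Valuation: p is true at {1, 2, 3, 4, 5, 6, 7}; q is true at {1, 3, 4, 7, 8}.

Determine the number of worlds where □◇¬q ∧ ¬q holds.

2

1: □◇¬q is T, ¬q is F. ✗
2: □◇¬q is T, ¬q is T. ✓
3: □◇¬q is F, ¬q is F. ✗
4: □◇¬q is T, ¬q is F. ✗
5: □◇¬q is F, ¬q is T. ✗
6: □◇¬q is T, ¬q is T. ✓
7: □◇¬q is F, ¬q is F. ✗
8: □◇¬q is F, ¬q is F. ✗
Satisfying worlds: {2, 6}.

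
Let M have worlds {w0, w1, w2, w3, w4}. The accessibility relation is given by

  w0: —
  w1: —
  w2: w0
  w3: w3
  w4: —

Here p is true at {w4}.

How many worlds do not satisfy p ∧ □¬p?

w0: p is F, □¬p is T. ✗
w1: p is F, □¬p is T. ✗
w2: p is F, □¬p is T. ✗
w3: p is F, □¬p is T. ✗
w4: p is T, □¬p is T. ✓
Satisfying worlds: {w4}.
So p ∧ □¬p fails at the other 4 worlds.

4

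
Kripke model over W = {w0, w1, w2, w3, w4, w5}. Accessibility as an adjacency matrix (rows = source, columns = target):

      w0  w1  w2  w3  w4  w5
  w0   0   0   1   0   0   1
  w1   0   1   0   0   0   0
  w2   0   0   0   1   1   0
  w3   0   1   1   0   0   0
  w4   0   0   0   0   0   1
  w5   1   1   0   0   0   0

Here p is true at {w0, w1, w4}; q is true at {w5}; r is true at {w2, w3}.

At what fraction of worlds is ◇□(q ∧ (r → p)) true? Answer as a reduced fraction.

w0: successors {w2, w5}; □(q ∧ (r → p)) there: w2:F, w5:F. ✗
w1: successors {w1}; □(q ∧ (r → p)) there: w1:F. ✗
w2: successors {w3, w4}; □(q ∧ (r → p)) there: w3:F, w4:T. ✓
w3: successors {w1, w2}; □(q ∧ (r → p)) there: w1:F, w2:F. ✗
w4: successors {w5}; □(q ∧ (r → p)) there: w5:F. ✗
w5: successors {w0, w1}; □(q ∧ (r → p)) there: w0:F, w1:F. ✗
That's 1 of 6 worlds, so 1/6.

1/6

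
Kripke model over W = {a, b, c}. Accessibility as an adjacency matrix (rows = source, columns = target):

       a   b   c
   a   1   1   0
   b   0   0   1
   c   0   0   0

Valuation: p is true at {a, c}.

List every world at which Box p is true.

{b, c}

a: successors {a, b}; p there: a:T, b:F. ✗
b: successors {c}; p there: c:T. ✓
c: no successors, so Box p holds vacuously. ✓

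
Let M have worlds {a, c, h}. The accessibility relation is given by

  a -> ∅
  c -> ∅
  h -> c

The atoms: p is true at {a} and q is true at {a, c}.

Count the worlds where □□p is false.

0

a: no successors, so □□p holds vacuously. ✓
c: no successors, so □□p holds vacuously. ✓
h: successors {c}; □p there: c:T. ✓
Satisfying worlds: {a, c, h}.
So □□p fails at the other 0 worlds.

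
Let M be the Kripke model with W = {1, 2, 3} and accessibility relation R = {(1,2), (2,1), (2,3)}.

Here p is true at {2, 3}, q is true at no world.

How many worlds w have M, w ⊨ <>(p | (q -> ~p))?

2

1: successors {2}; p | (q -> ~p) there: 2:T. ✓
2: successors {1, 3}; p | (q -> ~p) there: 1:T, 3:T. ✓
3: no successors, so <>(p | (q -> ~p)) fails. ✗
Satisfying worlds: {1, 2}.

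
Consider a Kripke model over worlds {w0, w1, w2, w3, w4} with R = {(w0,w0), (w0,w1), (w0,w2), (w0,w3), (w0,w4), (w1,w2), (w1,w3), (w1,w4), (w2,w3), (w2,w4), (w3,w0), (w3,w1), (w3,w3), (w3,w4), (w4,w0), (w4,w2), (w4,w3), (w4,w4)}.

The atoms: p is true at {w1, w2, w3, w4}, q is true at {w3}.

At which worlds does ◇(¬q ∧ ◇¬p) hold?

{w0, w1, w2, w3, w4}

w0: successors {w0, w1, w2, w3, w4}; ¬q ∧ ◇¬p there: w0:T, w1:F, w2:F, w3:F, w4:T. ✓
w1: successors {w2, w3, w4}; ¬q ∧ ◇¬p there: w2:F, w3:F, w4:T. ✓
w2: successors {w3, w4}; ¬q ∧ ◇¬p there: w3:F, w4:T. ✓
w3: successors {w0, w1, w3, w4}; ¬q ∧ ◇¬p there: w0:T, w1:F, w3:F, w4:T. ✓
w4: successors {w0, w2, w3, w4}; ¬q ∧ ◇¬p there: w0:T, w2:F, w3:F, w4:T. ✓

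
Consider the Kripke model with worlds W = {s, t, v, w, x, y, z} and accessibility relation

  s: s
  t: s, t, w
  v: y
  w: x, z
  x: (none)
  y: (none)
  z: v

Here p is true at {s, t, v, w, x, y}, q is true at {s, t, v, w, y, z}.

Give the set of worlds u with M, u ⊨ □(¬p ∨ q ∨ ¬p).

{s, t, v, x, y, z}

s: successors {s}; ¬p ∨ q ∨ ¬p there: s:T. ✓
t: successors {s, t, w}; ¬p ∨ q ∨ ¬p there: s:T, t:T, w:T. ✓
v: successors {y}; ¬p ∨ q ∨ ¬p there: y:T. ✓
w: successors {x, z}; ¬p ∨ q ∨ ¬p there: x:F, z:T. ✗
x: no successors, so □(¬p ∨ q ∨ ¬p) holds vacuously. ✓
y: no successors, so □(¬p ∨ q ∨ ¬p) holds vacuously. ✓
z: successors {v}; ¬p ∨ q ∨ ¬p there: v:T. ✓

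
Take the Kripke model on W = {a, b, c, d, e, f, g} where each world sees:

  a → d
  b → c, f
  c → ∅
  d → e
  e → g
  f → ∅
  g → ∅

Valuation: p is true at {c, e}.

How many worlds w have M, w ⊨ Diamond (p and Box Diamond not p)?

a: successors {d}; p and Box Diamond not p there: d:F. ✗
b: successors {c, f}; p and Box Diamond not p there: c:T, f:F. ✓
c: no successors, so Diamond (p and Box Diamond not p) fails. ✗
d: successors {e}; p and Box Diamond not p there: e:F. ✗
e: successors {g}; p and Box Diamond not p there: g:F. ✗
f: no successors, so Diamond (p and Box Diamond not p) fails. ✗
g: no successors, so Diamond (p and Box Diamond not p) fails. ✗
Satisfying worlds: {b}.

1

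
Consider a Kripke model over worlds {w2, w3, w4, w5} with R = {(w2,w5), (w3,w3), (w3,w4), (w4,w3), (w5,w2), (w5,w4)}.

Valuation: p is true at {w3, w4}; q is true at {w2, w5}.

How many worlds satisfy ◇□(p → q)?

w2: successors {w5}; □(p → q) there: w5:F. ✗
w3: successors {w3, w4}; □(p → q) there: w3:F, w4:F. ✗
w4: successors {w3}; □(p → q) there: w3:F. ✗
w5: successors {w2, w4}; □(p → q) there: w2:T, w4:F. ✓
Satisfying worlds: {w5}.

1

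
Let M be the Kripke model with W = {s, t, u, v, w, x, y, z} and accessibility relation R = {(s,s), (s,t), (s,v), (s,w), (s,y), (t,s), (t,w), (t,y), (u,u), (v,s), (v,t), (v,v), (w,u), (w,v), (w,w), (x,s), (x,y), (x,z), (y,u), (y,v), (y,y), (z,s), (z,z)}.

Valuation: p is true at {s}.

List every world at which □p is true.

∅

s: successors {s, t, v, w, y}; p there: s:T, t:F, v:F, w:F, y:F. ✗
t: successors {s, w, y}; p there: s:T, w:F, y:F. ✗
u: successors {u}; p there: u:F. ✗
v: successors {s, t, v}; p there: s:T, t:F, v:F. ✗
w: successors {u, v, w}; p there: u:F, v:F, w:F. ✗
x: successors {s, y, z}; p there: s:T, y:F, z:F. ✗
y: successors {u, v, y}; p there: u:F, v:F, y:F. ✗
z: successors {s, z}; p there: s:T, z:F. ✗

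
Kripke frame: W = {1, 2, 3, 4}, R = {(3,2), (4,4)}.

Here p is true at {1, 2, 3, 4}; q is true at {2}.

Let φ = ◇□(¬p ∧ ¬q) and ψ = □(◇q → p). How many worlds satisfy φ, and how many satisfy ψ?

For ◇□(¬p ∧ ¬q):
1: no successors, so ◇□(¬p ∧ ¬q) fails. ✗
2: no successors, so ◇□(¬p ∧ ¬q) fails. ✗
3: successors {2}; □(¬p ∧ ¬q) there: 2:T. ✓
4: successors {4}; □(¬p ∧ ¬q) there: 4:F. ✗
— 1 world.
For □(◇q → p):
1: no successors, so □(◇q → p) holds vacuously. ✓
2: no successors, so □(◇q → p) holds vacuously. ✓
3: successors {2}; ◇q → p there: 2:T. ✓
4: successors {4}; ◇q → p there: 4:T. ✓
— 4 worlds.

1 and 4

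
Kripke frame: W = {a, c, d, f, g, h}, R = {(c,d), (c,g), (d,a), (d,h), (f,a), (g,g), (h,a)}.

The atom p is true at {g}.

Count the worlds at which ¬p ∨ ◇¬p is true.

5

a: ¬p is T, ◇¬p is F. ✓
c: ¬p is T, ◇¬p is T. ✓
d: ¬p is T, ◇¬p is T. ✓
f: ¬p is T, ◇¬p is T. ✓
g: ¬p is F, ◇¬p is F. ✗
h: ¬p is T, ◇¬p is T. ✓
Satisfying worlds: {a, c, d, f, h}.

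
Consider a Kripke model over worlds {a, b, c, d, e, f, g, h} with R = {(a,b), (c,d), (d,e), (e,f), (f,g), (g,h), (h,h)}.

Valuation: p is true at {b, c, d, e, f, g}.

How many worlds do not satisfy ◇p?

a: successors {b}; p there: b:T. ✓
b: no successors, so ◇p fails. ✗
c: successors {d}; p there: d:T. ✓
d: successors {e}; p there: e:T. ✓
e: successors {f}; p there: f:T. ✓
f: successors {g}; p there: g:T. ✓
g: successors {h}; p there: h:F. ✗
h: successors {h}; p there: h:F. ✗
Satisfying worlds: {a, c, d, e, f}.
So ◇p fails at the other 3 worlds.

3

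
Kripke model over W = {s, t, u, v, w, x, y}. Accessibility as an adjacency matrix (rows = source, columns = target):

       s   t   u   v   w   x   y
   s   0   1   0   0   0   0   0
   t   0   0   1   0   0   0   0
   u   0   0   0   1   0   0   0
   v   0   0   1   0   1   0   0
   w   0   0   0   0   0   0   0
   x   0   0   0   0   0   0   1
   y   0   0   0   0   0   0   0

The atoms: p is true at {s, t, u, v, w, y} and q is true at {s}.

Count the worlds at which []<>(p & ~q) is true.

5

s: successors {t}; <>(p & ~q) there: t:T. ✓
t: successors {u}; <>(p & ~q) there: u:T. ✓
u: successors {v}; <>(p & ~q) there: v:T. ✓
v: successors {u, w}; <>(p & ~q) there: u:T, w:F. ✗
w: no successors, so []<>(p & ~q) holds vacuously. ✓
x: successors {y}; <>(p & ~q) there: y:F. ✗
y: no successors, so []<>(p & ~q) holds vacuously. ✓
Satisfying worlds: {s, t, u, w, y}.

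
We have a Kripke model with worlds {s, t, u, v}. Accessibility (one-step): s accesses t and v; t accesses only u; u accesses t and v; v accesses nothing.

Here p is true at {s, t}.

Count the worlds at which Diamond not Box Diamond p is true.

1

s: successors {t, v}; not Box Diamond p there: t:F, v:F. ✗
t: successors {u}; not Box Diamond p there: u:T. ✓
u: successors {t, v}; not Box Diamond p there: t:F, v:F. ✗
v: no successors, so Diamond not Box Diamond p fails. ✗
Satisfying worlds: {t}.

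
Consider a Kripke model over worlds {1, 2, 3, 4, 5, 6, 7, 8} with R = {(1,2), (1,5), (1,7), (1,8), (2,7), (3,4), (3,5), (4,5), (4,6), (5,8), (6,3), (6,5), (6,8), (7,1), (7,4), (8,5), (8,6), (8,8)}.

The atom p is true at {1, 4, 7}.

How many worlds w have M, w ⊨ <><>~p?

7

1: successors {2, 5, 7, 8}; <>~p there: 2:F, 5:T, 7:F, 8:T. ✓
2: successors {7}; <>~p there: 7:F. ✗
3: successors {4, 5}; <>~p there: 4:T, 5:T. ✓
4: successors {5, 6}; <>~p there: 5:T, 6:T. ✓
5: successors {8}; <>~p there: 8:T. ✓
6: successors {3, 5, 8}; <>~p there: 3:T, 5:T, 8:T. ✓
7: successors {1, 4}; <>~p there: 1:T, 4:T. ✓
8: successors {5, 6, 8}; <>~p there: 5:T, 6:T, 8:T. ✓
Satisfying worlds: {1, 3, 4, 5, 6, 7, 8}.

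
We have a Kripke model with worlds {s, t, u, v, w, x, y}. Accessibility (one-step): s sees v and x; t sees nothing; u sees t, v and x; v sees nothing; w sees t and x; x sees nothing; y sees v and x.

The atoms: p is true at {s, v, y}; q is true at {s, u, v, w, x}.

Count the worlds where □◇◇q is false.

s: successors {v, x}; ◇◇q there: v:F, x:F. ✗
t: no successors, so □◇◇q holds vacuously. ✓
u: successors {t, v, x}; ◇◇q there: t:F, v:F, x:F. ✗
v: no successors, so □◇◇q holds vacuously. ✓
w: successors {t, x}; ◇◇q there: t:F, x:F. ✗
x: no successors, so □◇◇q holds vacuously. ✓
y: successors {v, x}; ◇◇q there: v:F, x:F. ✗
Satisfying worlds: {t, v, x}.
So □◇◇q fails at the other 4 worlds.

4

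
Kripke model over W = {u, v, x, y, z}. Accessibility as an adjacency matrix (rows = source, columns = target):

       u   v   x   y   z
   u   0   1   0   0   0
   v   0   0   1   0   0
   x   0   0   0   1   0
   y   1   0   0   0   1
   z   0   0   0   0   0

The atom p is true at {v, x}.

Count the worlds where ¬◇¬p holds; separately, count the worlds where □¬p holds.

3 and 3

For ¬◇¬p:
u: ◇¬p is F. ✓
v: ◇¬p is F. ✓
x: ◇¬p is T. ✗
y: ◇¬p is T. ✗
z: ◇¬p is F. ✓
— 3 worlds.
For □¬p:
u: successors {v}; ¬p there: v:F. ✗
v: successors {x}; ¬p there: x:F. ✗
x: successors {y}; ¬p there: y:T. ✓
y: successors {u, z}; ¬p there: u:T, z:T. ✓
z: no successors, so □¬p holds vacuously. ✓
— 3 worlds.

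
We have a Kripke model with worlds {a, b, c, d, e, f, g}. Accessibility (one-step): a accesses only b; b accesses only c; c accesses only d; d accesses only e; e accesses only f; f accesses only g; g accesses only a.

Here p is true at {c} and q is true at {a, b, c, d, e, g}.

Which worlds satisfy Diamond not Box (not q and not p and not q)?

a: successors {b}; not Box (not q and not p and not q) there: b:T. ✓
b: successors {c}; not Box (not q and not p and not q) there: c:T. ✓
c: successors {d}; not Box (not q and not p and not q) there: d:T. ✓
d: successors {e}; not Box (not q and not p and not q) there: e:F. ✗
e: successors {f}; not Box (not q and not p and not q) there: f:T. ✓
f: successors {g}; not Box (not q and not p and not q) there: g:T. ✓
g: successors {a}; not Box (not q and not p and not q) there: a:T. ✓

{a, b, c, e, f, g}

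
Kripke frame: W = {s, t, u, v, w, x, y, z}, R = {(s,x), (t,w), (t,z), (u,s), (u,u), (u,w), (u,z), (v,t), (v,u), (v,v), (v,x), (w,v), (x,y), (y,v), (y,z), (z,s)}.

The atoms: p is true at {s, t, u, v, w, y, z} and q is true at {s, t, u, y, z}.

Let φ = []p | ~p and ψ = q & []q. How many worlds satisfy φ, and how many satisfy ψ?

For []p | ~p:
s: []p is F, ~p is F. ✗
t: []p is T, ~p is F. ✓
u: []p is T, ~p is F. ✓
v: []p is F, ~p is F. ✗
w: []p is T, ~p is F. ✓
x: []p is T, ~p is T. ✓
y: []p is T, ~p is F. ✓
z: []p is T, ~p is F. ✓
— 6 worlds.
For q & []q:
s: q is T, []q is F. ✗
t: q is T, []q is F. ✗
u: q is T, []q is F. ✗
v: q is F, []q is F. ✗
w: q is F, []q is F. ✗
x: q is F, []q is T. ✗
y: q is T, []q is F. ✗
z: q is T, []q is T. ✓
— 1 world.

6 and 1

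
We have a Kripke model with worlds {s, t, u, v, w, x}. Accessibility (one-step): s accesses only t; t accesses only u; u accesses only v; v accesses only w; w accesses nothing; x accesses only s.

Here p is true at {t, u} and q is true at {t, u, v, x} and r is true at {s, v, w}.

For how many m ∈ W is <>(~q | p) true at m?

4

s: successors {t}; ~q | p there: t:T. ✓
t: successors {u}; ~q | p there: u:T. ✓
u: successors {v}; ~q | p there: v:F. ✗
v: successors {w}; ~q | p there: w:T. ✓
w: no successors, so <>(~q | p) fails. ✗
x: successors {s}; ~q | p there: s:T. ✓
Satisfying worlds: {s, t, v, x}.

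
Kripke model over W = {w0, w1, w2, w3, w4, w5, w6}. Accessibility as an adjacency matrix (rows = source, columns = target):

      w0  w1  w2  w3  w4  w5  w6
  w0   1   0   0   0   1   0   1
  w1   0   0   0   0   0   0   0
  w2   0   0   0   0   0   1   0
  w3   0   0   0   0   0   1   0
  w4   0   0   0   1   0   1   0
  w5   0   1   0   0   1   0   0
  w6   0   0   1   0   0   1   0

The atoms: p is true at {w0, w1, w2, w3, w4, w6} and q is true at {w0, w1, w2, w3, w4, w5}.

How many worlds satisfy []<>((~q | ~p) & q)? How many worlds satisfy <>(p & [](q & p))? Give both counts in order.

1 and 1

For []<>((~q | ~p) & q):
w0: successors {w0, w4, w6}; <>((~q | ~p) & q) there: w0:F, w4:T, w6:T. ✗
w1: no successors, so []<>((~q | ~p) & q) holds vacuously. ✓
w2: successors {w5}; <>((~q | ~p) & q) there: w5:F. ✗
w3: successors {w5}; <>((~q | ~p) & q) there: w5:F. ✗
w4: successors {w3, w5}; <>((~q | ~p) & q) there: w3:T, w5:F. ✗
w5: successors {w1, w4}; <>((~q | ~p) & q) there: w1:F, w4:T. ✗
w6: successors {w2, w5}; <>((~q | ~p) & q) there: w2:T, w5:F. ✗
— 1 world.
For <>(p & [](q & p)):
w0: successors {w0, w4, w6}; p & [](q & p) there: w0:F, w4:F, w6:F. ✗
w1: no successors, so <>(p & [](q & p)) fails. ✗
w2: successors {w5}; p & [](q & p) there: w5:F. ✗
w3: successors {w5}; p & [](q & p) there: w5:F. ✗
w4: successors {w3, w5}; p & [](q & p) there: w3:F, w5:F. ✗
w5: successors {w1, w4}; p & [](q & p) there: w1:T, w4:F. ✓
w6: successors {w2, w5}; p & [](q & p) there: w2:F, w5:F. ✗
— 1 world.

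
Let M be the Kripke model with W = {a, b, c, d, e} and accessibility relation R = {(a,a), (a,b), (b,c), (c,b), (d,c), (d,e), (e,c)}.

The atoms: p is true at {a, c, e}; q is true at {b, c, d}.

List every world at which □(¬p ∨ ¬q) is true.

a: successors {a, b}; ¬p ∨ ¬q there: a:T, b:T. ✓
b: successors {c}; ¬p ∨ ¬q there: c:F. ✗
c: successors {b}; ¬p ∨ ¬q there: b:T. ✓
d: successors {c, e}; ¬p ∨ ¬q there: c:F, e:T. ✗
e: successors {c}; ¬p ∨ ¬q there: c:F. ✗

{a, c}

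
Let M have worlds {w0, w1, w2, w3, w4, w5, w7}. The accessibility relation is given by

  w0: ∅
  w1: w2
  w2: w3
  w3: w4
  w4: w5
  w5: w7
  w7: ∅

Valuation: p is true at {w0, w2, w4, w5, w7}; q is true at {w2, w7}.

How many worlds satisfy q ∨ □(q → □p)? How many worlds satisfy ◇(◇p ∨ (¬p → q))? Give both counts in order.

For q ∨ □(q → □p):
w0: q is F, □(q → □p) is T. ✓
w1: q is F, □(q → □p) is F. ✗
w2: q is T, □(q → □p) is T. ✓
w3: q is F, □(q → □p) is T. ✓
w4: q is F, □(q → □p) is T. ✓
w5: q is F, □(q → □p) is T. ✓
w7: q is T, □(q → □p) is T. ✓
— 6 worlds.
For ◇(◇p ∨ (¬p → q)):
w0: no successors, so ◇(◇p ∨ (¬p → q)) fails. ✗
w1: successors {w2}; ◇p ∨ (¬p → q) there: w2:T. ✓
w2: successors {w3}; ◇p ∨ (¬p → q) there: w3:T. ✓
w3: successors {w4}; ◇p ∨ (¬p → q) there: w4:T. ✓
w4: successors {w5}; ◇p ∨ (¬p → q) there: w5:T. ✓
w5: successors {w7}; ◇p ∨ (¬p → q) there: w7:T. ✓
w7: no successors, so ◇(◇p ∨ (¬p → q)) fails. ✗
— 5 worlds.

6 and 5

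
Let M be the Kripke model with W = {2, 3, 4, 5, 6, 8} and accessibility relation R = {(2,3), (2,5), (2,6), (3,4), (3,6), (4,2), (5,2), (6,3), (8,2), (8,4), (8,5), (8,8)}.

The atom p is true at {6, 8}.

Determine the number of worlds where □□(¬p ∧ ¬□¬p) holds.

2: successors {3, 5, 6}; □(¬p ∧ ¬□¬p) there: 3:F, 5:T, 6:T. ✗
3: successors {4, 6}; □(¬p ∧ ¬□¬p) there: 4:T, 6:T. ✓
4: successors {2}; □(¬p ∧ ¬□¬p) there: 2:F. ✗
5: successors {2}; □(¬p ∧ ¬□¬p) there: 2:F. ✗
6: successors {3}; □(¬p ∧ ¬□¬p) there: 3:F. ✗
8: successors {2, 4, 5, 8}; □(¬p ∧ ¬□¬p) there: 2:F, 4:T, 5:T, 8:F. ✗
Satisfying worlds: {3}.

1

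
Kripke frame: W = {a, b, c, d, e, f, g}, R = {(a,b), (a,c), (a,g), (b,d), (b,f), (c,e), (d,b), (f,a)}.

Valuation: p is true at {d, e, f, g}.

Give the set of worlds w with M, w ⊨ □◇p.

{d, e, f, g}

a: successors {b, c, g}; ◇p there: b:T, c:T, g:F. ✗
b: successors {d, f}; ◇p there: d:F, f:F. ✗
c: successors {e}; ◇p there: e:F. ✗
d: successors {b}; ◇p there: b:T. ✓
e: no successors, so □◇p holds vacuously. ✓
f: successors {a}; ◇p there: a:T. ✓
g: no successors, so □◇p holds vacuously. ✓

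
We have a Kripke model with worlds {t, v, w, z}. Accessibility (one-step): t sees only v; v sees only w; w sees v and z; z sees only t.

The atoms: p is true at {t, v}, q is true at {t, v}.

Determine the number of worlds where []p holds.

t: successors {v}; p there: v:T. ✓
v: successors {w}; p there: w:F. ✗
w: successors {v, z}; p there: v:T, z:F. ✗
z: successors {t}; p there: t:T. ✓
Satisfying worlds: {t, z}.

2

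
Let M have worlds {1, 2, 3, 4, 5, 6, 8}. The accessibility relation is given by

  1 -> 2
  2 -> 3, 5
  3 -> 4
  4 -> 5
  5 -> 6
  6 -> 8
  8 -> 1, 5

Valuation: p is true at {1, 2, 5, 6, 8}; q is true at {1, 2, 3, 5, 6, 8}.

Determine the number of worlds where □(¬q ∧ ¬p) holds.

1: successors {2}; ¬q ∧ ¬p there: 2:F. ✗
2: successors {3, 5}; ¬q ∧ ¬p there: 3:F, 5:F. ✗
3: successors {4}; ¬q ∧ ¬p there: 4:T. ✓
4: successors {5}; ¬q ∧ ¬p there: 5:F. ✗
5: successors {6}; ¬q ∧ ¬p there: 6:F. ✗
6: successors {8}; ¬q ∧ ¬p there: 8:F. ✗
8: successors {1, 5}; ¬q ∧ ¬p there: 1:F, 5:F. ✗
Satisfying worlds: {3}.

1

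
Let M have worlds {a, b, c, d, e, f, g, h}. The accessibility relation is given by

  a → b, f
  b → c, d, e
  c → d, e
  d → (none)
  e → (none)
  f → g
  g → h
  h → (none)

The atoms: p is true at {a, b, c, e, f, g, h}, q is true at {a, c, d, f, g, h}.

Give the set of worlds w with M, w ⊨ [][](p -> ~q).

{b, c, d, e, g, h}

a: successors {b, f}; [](p -> ~q) there: b:F, f:F. ✗
b: successors {c, d, e}; [](p -> ~q) there: c:T, d:T, e:T. ✓
c: successors {d, e}; [](p -> ~q) there: d:T, e:T. ✓
d: no successors, so [][](p -> ~q) holds vacuously. ✓
e: no successors, so [][](p -> ~q) holds vacuously. ✓
f: successors {g}; [](p -> ~q) there: g:F. ✗
g: successors {h}; [](p -> ~q) there: h:T. ✓
h: no successors, so [][](p -> ~q) holds vacuously. ✓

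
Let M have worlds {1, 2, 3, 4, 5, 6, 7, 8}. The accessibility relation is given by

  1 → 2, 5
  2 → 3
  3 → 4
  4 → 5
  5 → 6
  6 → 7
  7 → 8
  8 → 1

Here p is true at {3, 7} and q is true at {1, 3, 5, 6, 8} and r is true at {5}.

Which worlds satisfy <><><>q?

1: successors {2, 5}; <><>q there: 2:F, 5:F. ✗
2: successors {3}; <><>q there: 3:T. ✓
3: successors {4}; <><>q there: 4:T. ✓
4: successors {5}; <><>q there: 5:F. ✗
5: successors {6}; <><>q there: 6:T. ✓
6: successors {7}; <><>q there: 7:T. ✓
7: successors {8}; <><>q there: 8:T. ✓
8: successors {1}; <><>q there: 1:T. ✓

{2, 3, 5, 6, 7, 8}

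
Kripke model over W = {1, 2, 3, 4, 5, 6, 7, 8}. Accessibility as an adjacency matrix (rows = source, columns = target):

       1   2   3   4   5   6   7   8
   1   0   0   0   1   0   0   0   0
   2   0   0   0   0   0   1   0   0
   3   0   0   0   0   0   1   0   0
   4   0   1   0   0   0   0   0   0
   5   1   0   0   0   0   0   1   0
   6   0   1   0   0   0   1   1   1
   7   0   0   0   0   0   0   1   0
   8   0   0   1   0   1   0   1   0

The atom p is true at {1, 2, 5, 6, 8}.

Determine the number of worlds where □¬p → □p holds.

6

1: □¬p is T, □p is F. ✗
2: □¬p is F, □p is T. ✓
3: □¬p is F, □p is T. ✓
4: □¬p is F, □p is T. ✓
5: □¬p is F, □p is F. ✓
6: □¬p is F, □p is F. ✓
7: □¬p is T, □p is F. ✗
8: □¬p is F, □p is F. ✓
Satisfying worlds: {2, 3, 4, 5, 6, 8}.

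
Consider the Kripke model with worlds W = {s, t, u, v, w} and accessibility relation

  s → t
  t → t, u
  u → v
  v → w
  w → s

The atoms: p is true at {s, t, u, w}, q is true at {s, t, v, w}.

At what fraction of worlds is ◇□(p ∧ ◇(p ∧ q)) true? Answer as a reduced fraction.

3/5

s: successors {t}; □(p ∧ ◇(p ∧ q)) there: t:F. ✗
t: successors {t, u}; □(p ∧ ◇(p ∧ q)) there: t:F, u:F. ✗
u: successors {v}; □(p ∧ ◇(p ∧ q)) there: v:T. ✓
v: successors {w}; □(p ∧ ◇(p ∧ q)) there: w:T. ✓
w: successors {s}; □(p ∧ ◇(p ∧ q)) there: s:T. ✓
That's 3 of 5 worlds, so 3/5.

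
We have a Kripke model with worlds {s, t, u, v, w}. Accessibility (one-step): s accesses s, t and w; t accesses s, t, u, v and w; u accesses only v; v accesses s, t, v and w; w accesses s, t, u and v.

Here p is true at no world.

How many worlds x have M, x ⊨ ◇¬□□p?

5

s: successors {s, t, w}; ¬□□p there: s:T, t:T, w:T. ✓
t: successors {s, t, u, v, w}; ¬□□p there: s:T, t:T, u:T, v:T, w:T. ✓
u: successors {v}; ¬□□p there: v:T. ✓
v: successors {s, t, v, w}; ¬□□p there: s:T, t:T, v:T, w:T. ✓
w: successors {s, t, u, v}; ¬□□p there: s:T, t:T, u:T, v:T. ✓
Satisfying worlds: {s, t, u, v, w}.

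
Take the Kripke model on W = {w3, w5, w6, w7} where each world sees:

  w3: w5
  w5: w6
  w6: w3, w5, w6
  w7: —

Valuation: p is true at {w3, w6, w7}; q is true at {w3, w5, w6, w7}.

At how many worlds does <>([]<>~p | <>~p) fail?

1

w3: successors {w5}; []<>~p | <>~p there: w5:T. ✓
w5: successors {w6}; []<>~p | <>~p there: w6:T. ✓
w6: successors {w3, w5, w6}; []<>~p | <>~p there: w3:T, w5:T, w6:T. ✓
w7: no successors, so <>([]<>~p | <>~p) fails. ✗
Satisfying worlds: {w3, w5, w6}.
So <>([]<>~p | <>~p) fails at the other 1 world.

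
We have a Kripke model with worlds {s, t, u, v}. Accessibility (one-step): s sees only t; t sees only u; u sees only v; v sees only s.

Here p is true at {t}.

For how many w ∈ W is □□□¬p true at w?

s: successors {t}; □□¬p there: t:T. ✓
t: successors {u}; □□¬p there: u:T. ✓
u: successors {v}; □□¬p there: v:F. ✗
v: successors {s}; □□¬p there: s:T. ✓
Satisfying worlds: {s, t, v}.

3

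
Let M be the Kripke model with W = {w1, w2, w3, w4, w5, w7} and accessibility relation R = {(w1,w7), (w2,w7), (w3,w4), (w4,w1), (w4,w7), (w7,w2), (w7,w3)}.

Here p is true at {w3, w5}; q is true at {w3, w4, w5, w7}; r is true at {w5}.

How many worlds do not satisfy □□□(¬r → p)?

w1: successors {w7}; □□(¬r → p) there: w7:F. ✗
w2: successors {w7}; □□(¬r → p) there: w7:F. ✗
w3: successors {w4}; □□(¬r → p) there: w4:F. ✗
w4: successors {w1, w7}; □□(¬r → p) there: w1:F, w7:F. ✗
w5: no successors, so □□□(¬r → p) holds vacuously. ✓
w7: successors {w2, w3}; □□(¬r → p) there: w2:F, w3:F. ✗
Satisfying worlds: {w5}.
So □□□(¬r → p) fails at the other 5 worlds.

5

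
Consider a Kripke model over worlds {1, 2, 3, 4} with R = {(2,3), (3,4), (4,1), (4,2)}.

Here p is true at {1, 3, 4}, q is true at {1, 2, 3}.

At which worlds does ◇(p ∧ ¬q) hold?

1: no successors, so ◇(p ∧ ¬q) fails. ✗
2: successors {3}; p ∧ ¬q there: 3:F. ✗
3: successors {4}; p ∧ ¬q there: 4:T. ✓
4: successors {1, 2}; p ∧ ¬q there: 1:F, 2:F. ✗

{3}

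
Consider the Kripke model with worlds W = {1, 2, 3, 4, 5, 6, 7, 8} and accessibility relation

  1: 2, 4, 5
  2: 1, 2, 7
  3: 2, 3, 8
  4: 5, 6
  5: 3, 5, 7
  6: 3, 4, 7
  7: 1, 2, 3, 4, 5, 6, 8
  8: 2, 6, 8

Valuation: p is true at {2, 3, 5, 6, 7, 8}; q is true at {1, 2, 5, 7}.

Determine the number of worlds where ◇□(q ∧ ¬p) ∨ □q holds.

1: ◇□(q ∧ ¬p) is F, □q is F. ✗
2: ◇□(q ∧ ¬p) is F, □q is T. ✓
3: ◇□(q ∧ ¬p) is F, □q is F. ✗
4: ◇□(q ∧ ¬p) is F, □q is F. ✗
5: ◇□(q ∧ ¬p) is F, □q is F. ✗
6: ◇□(q ∧ ¬p) is F, □q is F. ✗
7: ◇□(q ∧ ¬p) is F, □q is F. ✗
8: ◇□(q ∧ ¬p) is F, □q is F. ✗
Satisfying worlds: {2}.

1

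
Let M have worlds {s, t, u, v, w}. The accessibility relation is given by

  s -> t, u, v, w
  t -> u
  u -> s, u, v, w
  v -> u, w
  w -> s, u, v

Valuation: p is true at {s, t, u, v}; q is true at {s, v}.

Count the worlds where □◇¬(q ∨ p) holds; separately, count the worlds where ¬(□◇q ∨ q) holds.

2 and 2

For □◇¬(q ∨ p):
s: successors {t, u, v, w}; ◇¬(q ∨ p) there: t:F, u:T, v:T, w:F. ✗
t: successors {u}; ◇¬(q ∨ p) there: u:T. ✓
u: successors {s, u, v, w}; ◇¬(q ∨ p) there: s:T, u:T, v:T, w:F. ✗
v: successors {u, w}; ◇¬(q ∨ p) there: u:T, w:F. ✗
w: successors {s, u, v}; ◇¬(q ∨ p) there: s:T, u:T, v:T. ✓
— 2 worlds.
For ¬(□◇q ∨ q):
s: □◇q ∨ q is T. ✗
t: □◇q ∨ q is T. ✗
u: □◇q ∨ q is F. ✓
v: □◇q ∨ q is T. ✗
w: □◇q ∨ q is F. ✓
— 2 worlds.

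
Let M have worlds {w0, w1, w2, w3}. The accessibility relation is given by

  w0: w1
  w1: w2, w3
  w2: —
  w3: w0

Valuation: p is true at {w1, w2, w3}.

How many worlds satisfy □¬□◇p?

2

w0: successors {w1}; ¬□◇p there: w1:T. ✓
w1: successors {w2, w3}; ¬□◇p there: w2:F, w3:F. ✗
w2: no successors, so □¬□◇p holds vacuously. ✓
w3: successors {w0}; ¬□◇p there: w0:F. ✗
Satisfying worlds: {w0, w2}.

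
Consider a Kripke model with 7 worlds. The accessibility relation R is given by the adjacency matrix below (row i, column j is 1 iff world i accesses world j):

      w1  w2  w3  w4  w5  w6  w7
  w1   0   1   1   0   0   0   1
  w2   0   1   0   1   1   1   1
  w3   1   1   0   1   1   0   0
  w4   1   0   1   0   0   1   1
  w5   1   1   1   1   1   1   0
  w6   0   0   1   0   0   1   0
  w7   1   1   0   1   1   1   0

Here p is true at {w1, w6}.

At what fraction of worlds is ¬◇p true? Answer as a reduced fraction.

w1: ◇p is F. ✓
w2: ◇p is T. ✗
w3: ◇p is T. ✗
w4: ◇p is T. ✗
w5: ◇p is T. ✗
w6: ◇p is T. ✗
w7: ◇p is T. ✗
That's 1 of 7 worlds, so 1/7.

1/7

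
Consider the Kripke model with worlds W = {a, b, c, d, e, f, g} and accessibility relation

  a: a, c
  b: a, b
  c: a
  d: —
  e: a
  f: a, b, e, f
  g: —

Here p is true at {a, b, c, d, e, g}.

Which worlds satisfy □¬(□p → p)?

a: successors {a, c}; ¬(□p → p) there: a:F, c:F. ✗
b: successors {a, b}; ¬(□p → p) there: a:F, b:F. ✗
c: successors {a}; ¬(□p → p) there: a:F. ✗
d: no successors, so □¬(□p → p) holds vacuously. ✓
e: successors {a}; ¬(□p → p) there: a:F. ✗
f: successors {a, b, e, f}; ¬(□p → p) there: a:F, b:F, e:F, f:F. ✗
g: no successors, so □¬(□p → p) holds vacuously. ✓

{d, g}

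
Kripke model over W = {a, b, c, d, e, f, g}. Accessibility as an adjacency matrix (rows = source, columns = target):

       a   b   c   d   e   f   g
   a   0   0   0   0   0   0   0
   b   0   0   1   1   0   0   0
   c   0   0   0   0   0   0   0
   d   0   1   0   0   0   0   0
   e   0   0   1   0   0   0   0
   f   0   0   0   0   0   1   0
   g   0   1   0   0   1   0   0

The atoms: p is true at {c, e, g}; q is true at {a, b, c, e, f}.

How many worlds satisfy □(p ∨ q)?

6

a: no successors, so □(p ∨ q) holds vacuously. ✓
b: successors {c, d}; p ∨ q there: c:T, d:F. ✗
c: no successors, so □(p ∨ q) holds vacuously. ✓
d: successors {b}; p ∨ q there: b:T. ✓
e: successors {c}; p ∨ q there: c:T. ✓
f: successors {f}; p ∨ q there: f:T. ✓
g: successors {b, e}; p ∨ q there: b:T, e:T. ✓
Satisfying worlds: {a, c, d, e, f, g}.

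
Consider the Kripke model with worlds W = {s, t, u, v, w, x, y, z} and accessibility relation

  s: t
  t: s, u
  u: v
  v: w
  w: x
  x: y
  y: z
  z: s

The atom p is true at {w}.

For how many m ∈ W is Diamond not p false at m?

1

s: successors {t}; not p there: t:T. ✓
t: successors {s, u}; not p there: s:T, u:T. ✓
u: successors {v}; not p there: v:T. ✓
v: successors {w}; not p there: w:F. ✗
w: successors {x}; not p there: x:T. ✓
x: successors {y}; not p there: y:T. ✓
y: successors {z}; not p there: z:T. ✓
z: successors {s}; not p there: s:T. ✓
Satisfying worlds: {s, t, u, w, x, y, z}.
So Diamond not p fails at the other 1 world.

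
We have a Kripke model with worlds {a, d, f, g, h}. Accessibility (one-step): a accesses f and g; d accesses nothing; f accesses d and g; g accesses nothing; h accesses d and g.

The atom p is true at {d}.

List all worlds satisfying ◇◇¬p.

a: successors {f, g}; ◇¬p there: f:T, g:F. ✓
d: no successors, so ◇◇¬p fails. ✗
f: successors {d, g}; ◇¬p there: d:F, g:F. ✗
g: no successors, so ◇◇¬p fails. ✗
h: successors {d, g}; ◇¬p there: d:F, g:F. ✗

{a}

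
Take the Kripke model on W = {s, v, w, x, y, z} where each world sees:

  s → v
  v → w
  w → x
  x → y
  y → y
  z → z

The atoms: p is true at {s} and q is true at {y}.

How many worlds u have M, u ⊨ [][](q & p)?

0

s: successors {v}; [](q & p) there: v:F. ✗
v: successors {w}; [](q & p) there: w:F. ✗
w: successors {x}; [](q & p) there: x:F. ✗
x: successors {y}; [](q & p) there: y:F. ✗
y: successors {y}; [](q & p) there: y:F. ✗
z: successors {z}; [](q & p) there: z:F. ✗
Satisfying worlds: ∅.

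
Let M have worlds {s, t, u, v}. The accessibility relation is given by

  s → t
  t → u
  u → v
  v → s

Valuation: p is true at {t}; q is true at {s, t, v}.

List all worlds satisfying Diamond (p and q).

{s}

s: successors {t}; p and q there: t:T. ✓
t: successors {u}; p and q there: u:F. ✗
u: successors {v}; p and q there: v:F. ✗
v: successors {s}; p and q there: s:F. ✗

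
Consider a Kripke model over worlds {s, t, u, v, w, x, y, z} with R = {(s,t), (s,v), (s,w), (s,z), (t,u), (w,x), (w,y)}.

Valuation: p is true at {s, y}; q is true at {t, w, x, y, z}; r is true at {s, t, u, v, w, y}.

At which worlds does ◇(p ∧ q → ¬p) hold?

s: successors {t, v, w, z}; p ∧ q → ¬p there: t:T, v:T, w:T, z:T. ✓
t: successors {u}; p ∧ q → ¬p there: u:T. ✓
u: no successors, so ◇(p ∧ q → ¬p) fails. ✗
v: no successors, so ◇(p ∧ q → ¬p) fails. ✗
w: successors {x, y}; p ∧ q → ¬p there: x:T, y:F. ✓
x: no successors, so ◇(p ∧ q → ¬p) fails. ✗
y: no successors, so ◇(p ∧ q → ¬p) fails. ✗
z: no successors, so ◇(p ∧ q → ¬p) fails. ✗

{s, t, w}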